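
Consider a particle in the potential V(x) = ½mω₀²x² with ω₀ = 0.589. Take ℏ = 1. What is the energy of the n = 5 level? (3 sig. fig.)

E = 3.24

Using E_n = (n + ½)ℏω₀: E_5 = 5.5 × 0.589 = 3.240.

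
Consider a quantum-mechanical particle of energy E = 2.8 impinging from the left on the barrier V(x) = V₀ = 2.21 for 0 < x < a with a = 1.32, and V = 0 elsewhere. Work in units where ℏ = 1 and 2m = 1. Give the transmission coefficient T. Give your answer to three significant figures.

E > V₀: inside the barrier k₂ = √(2m(E − V₀))/ℏ = 0.7681, k₂a = 1.014.
T = [1 + V₀² sin²(k₂a) / (4E(E − V₀))]⁻¹ = 1/1.533 = 0.652.

T = 0.652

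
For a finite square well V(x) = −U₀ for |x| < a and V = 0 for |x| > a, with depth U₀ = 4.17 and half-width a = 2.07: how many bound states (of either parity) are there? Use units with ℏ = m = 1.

N = 4

The dimensionless depth is z₀ = a√(2mU₀)/ℏ = 2.07 × √(8.340) = 5.978.
A new bound state (alternating even/odd) appears each time z₀ passes a multiple of π/2, so N = ⌊2z₀/π⌋ + 1 = ⌊3.806⌋ + 1 = 4.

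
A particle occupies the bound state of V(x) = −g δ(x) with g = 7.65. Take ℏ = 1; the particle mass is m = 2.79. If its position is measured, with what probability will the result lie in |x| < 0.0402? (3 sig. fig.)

P = 0.820

The normalised bound state is ψ = √κ e^{−κ|x|} with κ = mg/ℏ² = 21.34.
P(|x| < d) = ∫_{−d}^{d} κ e^{−2κ|x|} dx = 1 − e^{−2κd} = 1 − e^{−1.716} = 0.8202.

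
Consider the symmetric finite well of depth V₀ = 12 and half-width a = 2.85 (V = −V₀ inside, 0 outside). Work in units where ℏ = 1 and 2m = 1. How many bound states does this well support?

Define the well-strength parameter z₀ = (a/ℏ)√(2mV₀) = 2.85 × √(2·0.5·12) = 9.873.
A new bound state (alternating even/odd) appears each time z₀ passes a multiple of π/2, so N = ⌊2z₀/π⌋ + 1 = ⌊6.285⌋ + 1 = 7.

N = 7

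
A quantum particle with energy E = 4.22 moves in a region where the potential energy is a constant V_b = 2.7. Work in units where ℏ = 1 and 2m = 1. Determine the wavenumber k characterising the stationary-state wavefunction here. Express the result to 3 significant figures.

k = 1.23

With E > V_b the solution is oscillatory, ψ ∝ e^{±ikx} with k = √(2m(E − V_b))/ℏ.
k = √(2 × 0.5 × 1.52) = 1.233.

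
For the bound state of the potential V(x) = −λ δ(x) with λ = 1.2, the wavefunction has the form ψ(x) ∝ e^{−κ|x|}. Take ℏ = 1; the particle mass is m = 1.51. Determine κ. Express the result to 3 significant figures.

Integrate −(ℏ²/2m)ψ'' − λδ(x)ψ = Eψ from −ε to +ε: the ψ'' term gives ψ'(0⁺) − ψ'(0⁻) and the δ term gives −(2mλ/ℏ²)ψ(0).
With ψ ∝ e^{−κ|x|} this yields −2κ = −2mλ/ℏ², so κ = mλ/ℏ² = 1.812.

κ = 1.81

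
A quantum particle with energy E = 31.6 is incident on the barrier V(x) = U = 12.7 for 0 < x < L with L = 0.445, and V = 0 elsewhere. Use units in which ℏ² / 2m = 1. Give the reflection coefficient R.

R = 0.0557

E > U: inside the barrier k₂ = √(2m(E − U))/ℏ = 4.347, k₂L = 1.935.
Matching at both interfaces gives T⁻¹ = 1 + U² sin²(k₂L) / [4E(E − U)] = 1.059, hence T = 0.944.
R = 1 − T = 0.0557.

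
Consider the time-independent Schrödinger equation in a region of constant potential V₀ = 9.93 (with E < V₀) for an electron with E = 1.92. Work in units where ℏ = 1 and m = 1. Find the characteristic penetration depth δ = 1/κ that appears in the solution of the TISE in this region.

δ = 0.250

Since E < V₀ the TISE in this region is ψ'' = κ²ψ with κ = √(2m(V₀ − E))/ℏ.
κ = √(2 × 1 × 8.01) = 4.002. The penetration depth is δ = 1/κ = 0.250.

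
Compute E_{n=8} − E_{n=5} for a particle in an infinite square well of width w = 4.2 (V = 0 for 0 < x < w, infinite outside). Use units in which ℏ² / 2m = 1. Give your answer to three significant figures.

E_n = n²π²ℏ²/(2mw²), so ΔE = (8² − 5²) π²ℏ²/(2mw²).
ΔE = 39 × π² / (2 × 0.5 × 4.2²) = 21.82.

ΔE = 21.8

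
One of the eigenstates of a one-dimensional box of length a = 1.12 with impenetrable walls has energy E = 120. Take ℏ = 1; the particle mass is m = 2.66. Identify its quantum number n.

n = 9

From E_n = n²π²ℏ²/(2ma²) invert to n = √(2ma²E)/(πℏ).
n = (1.12/π) × √(2 × 2.66 × 120) = 9.008 → n = 9.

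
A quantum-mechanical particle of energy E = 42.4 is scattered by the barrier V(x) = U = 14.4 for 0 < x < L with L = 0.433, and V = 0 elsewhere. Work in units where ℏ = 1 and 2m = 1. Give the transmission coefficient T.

T = 0.976

Above the barrier the interior wavenumber is k₂ = √(2m(E − U))/ℏ = 5.292, giving phase k₂L = 2.291.
Matching at both interfaces gives T⁻¹ = 1 + U² sin²(k₂L) / [4E(E − U)] = 1.025, hence T = 0.976.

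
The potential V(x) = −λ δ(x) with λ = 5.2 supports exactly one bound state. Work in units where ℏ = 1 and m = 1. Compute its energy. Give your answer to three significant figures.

The bound state is ψ(x) = √κ e^{−κ|x|}. The derivative jump ψ'(0⁺) − ψ'(0⁻) = −(2mλ/ℏ²)ψ(0) fixes κ = mλ/ℏ² = 5.200.
Then E = −ℏ²κ²/(2m) = −mλ²/(2ℏ²) = -13.52.

E = -13.5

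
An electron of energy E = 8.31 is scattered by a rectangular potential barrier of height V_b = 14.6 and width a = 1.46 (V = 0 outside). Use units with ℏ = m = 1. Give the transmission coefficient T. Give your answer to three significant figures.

T = 0.000125

Since E < V_b the interior solution is evanescent with decay constant κ = √(2m(V_b − E))/ℏ = 3.547.
κa = 5.178, sinh(κa) = 88.69.
Matching ψ, ψ′ at both faces gives T = [1 + V_b² sinh²(κa) / (4E(V_b − E))]⁻¹ = 1/8021 = 0.000125.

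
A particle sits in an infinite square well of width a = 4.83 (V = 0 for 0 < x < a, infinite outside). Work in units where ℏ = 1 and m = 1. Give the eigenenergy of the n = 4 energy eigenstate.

E = 3.38

Requiring ψ(0) = ψ(a) = 0 quantises k = nπ/a, hence E_n = ℏ²k²/2m = n²π²ℏ²/(2ma²).
E_4 = 4² × π² / (2 × 1 × 4.83²) = 3.385.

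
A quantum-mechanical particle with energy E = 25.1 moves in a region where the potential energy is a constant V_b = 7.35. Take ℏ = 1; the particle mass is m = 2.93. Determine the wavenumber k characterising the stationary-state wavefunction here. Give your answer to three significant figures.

k = 10.2

With E > V_b the solution is oscillatory, ψ ∝ e^{±ikx} with k = √(2m(E − V_b))/ℏ.
k = √(2 × 2.93 × 17.75) = 10.20.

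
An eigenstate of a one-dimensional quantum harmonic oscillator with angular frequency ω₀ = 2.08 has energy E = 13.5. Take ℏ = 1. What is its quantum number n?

E_n = ℏω₀(n + ½) ⇒ n = E/(ℏω₀) − ½ = 13.5/2.08 − 0.5 = 5.990 → n = 6.

n = 6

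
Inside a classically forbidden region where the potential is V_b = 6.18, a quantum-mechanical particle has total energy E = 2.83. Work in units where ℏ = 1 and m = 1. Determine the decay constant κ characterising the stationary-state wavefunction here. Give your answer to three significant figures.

Since E < V_b the TISE in this region is ψ'' = κ²ψ with κ = √(2m(V_b − E))/ℏ.
κ = √(2 × 1 × 3.35) = 2.588.

κ = 2.59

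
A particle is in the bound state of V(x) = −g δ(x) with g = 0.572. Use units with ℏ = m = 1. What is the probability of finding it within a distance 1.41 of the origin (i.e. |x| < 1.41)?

P = 0.801

The normalised bound state is ψ = √κ e^{−κ|x|} with κ = mg/ℏ² = 0.5720.
P(|x| < d) = ∫_{−d}^{d} κ e^{−2κ|x|} dx = 1 − e^{−2κd} = 1 − e^{−1.613} = 0.8007.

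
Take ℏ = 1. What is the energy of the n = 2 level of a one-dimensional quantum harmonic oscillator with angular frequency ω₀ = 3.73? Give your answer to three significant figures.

E = 9.33

Using E_n = (n + ½)ℏω₀: E_2 = 2.5 × 3.73 = 9.325.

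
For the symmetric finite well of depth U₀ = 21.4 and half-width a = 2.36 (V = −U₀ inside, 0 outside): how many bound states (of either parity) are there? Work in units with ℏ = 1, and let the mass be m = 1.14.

The dimensionless depth is z₀ = a√(2mU₀)/ℏ = 2.36 × √(48.79) = 16.48.
The even/odd transcendental equations gain one root per π/2 in z₀, giving N = 1 + ⌊2z₀/π⌋ = 1 + ⌊10.49⌋ = 11.

N = 11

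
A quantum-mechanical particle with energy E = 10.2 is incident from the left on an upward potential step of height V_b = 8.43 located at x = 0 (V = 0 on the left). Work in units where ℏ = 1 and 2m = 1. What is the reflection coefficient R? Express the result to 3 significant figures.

The wavenumbers are k₁ = √(2mE)/ℏ = 3.194 on the left and k₂ = √(2m(E − V_b))/ℏ = 1.330 on the right.
Matching ψ and ψ′ at x = 0 gives r = (k₁ − k₂)/(k₁ + k₂), so R = r² = 0.1696 and T = 1 − R = 0.8304.

R = 0.170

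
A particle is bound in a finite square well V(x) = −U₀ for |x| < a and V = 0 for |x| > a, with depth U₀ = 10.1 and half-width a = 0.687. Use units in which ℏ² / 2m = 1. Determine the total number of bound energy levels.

N = 2

Define the well-strength parameter z₀ = (a/ℏ)√(2mU₀) = 0.687 × √(2·0.5·10.1) = 2.183.
A new bound state (alternating even/odd) appears each time z₀ passes a multiple of π/2, so N = ⌊2z₀/π⌋ + 1 = ⌊1.390⌋ + 1 = 2.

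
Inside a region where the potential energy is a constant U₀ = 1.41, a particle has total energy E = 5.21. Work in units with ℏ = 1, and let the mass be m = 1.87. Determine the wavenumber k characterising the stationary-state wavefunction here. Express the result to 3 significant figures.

With E > U₀ the solution is oscillatory, ψ ∝ e^{±ikx} with k = √(2m(E − U₀))/ℏ.
k = √(2 × 1.87 × 3.8) = 3.770.

k = 3.77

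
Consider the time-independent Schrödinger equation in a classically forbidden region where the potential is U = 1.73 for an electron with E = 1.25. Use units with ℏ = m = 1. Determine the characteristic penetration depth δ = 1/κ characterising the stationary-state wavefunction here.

δ = 1.02

Since E < U the TISE in this region is ψ'' = κ²ψ with κ = √(2m(U − E))/ℏ.
κ = √(2 × 1 × 0.48) = 0.9798. The penetration depth is δ = 1/κ = 1.02.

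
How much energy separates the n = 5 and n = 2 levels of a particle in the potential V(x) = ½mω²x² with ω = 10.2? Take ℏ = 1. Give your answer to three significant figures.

ΔE = 30.6

E_n = ℏω(n + ½), so ΔE = (5 − 2) ℏω = 3 × 10.2 = 30.60.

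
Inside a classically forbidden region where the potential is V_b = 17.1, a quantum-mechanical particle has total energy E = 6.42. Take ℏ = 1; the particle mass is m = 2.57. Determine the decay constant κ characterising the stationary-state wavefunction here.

κ = 7.41

Since E < V_b the TISE in this region is ψ'' = κ²ψ with κ = √(2m(V_b − E))/ℏ.
κ = √(2 × 2.57 × 10.68) = 7.409.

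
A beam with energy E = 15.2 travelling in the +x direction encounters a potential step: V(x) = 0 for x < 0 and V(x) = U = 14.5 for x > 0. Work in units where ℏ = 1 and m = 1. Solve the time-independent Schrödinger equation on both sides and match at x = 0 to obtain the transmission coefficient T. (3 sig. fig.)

T = 0.582

On each side the TISE gives plane waves with k = √(2m(E − V))/ℏ: k₁ = √(2·1·15.2) = 5.514, k₂ = √(2·1·0.7) = 1.183.
Continuity of ψ and ψ′ at the step yields the reflection amplitude r = (k₁ − k₂)/(k₁ + k₂) = 0.6466; thus R = |r|² = 0.4181, T = 0.5819.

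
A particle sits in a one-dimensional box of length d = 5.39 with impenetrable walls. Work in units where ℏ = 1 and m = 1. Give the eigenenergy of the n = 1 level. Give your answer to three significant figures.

E = 0.170

Requiring ψ(0) = ψ(d) = 0 quantises k = nπ/d, hence E_n = ℏ²k²/2m = n²π²ℏ²/(2md²).
E_1 = 1² × π² / (2 × 1 × 5.39²) = 0.1699.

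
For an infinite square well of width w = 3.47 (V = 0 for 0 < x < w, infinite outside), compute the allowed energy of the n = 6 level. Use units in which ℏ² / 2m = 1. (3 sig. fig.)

The infinite-well eigenfunctions ψ_n = √(2/w) sin(nπx/w) vanish at both walls, giving E_n = n²π²ℏ²/(2mw²).
E_6 = 6² × π² / (2 × 0.5 × 3.47²) = 29.51.

E = 29.5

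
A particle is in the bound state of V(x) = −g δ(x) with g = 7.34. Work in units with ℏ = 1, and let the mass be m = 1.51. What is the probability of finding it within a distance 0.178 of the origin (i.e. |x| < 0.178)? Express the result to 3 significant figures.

P = 0.981

The normalised bound state is ψ = √κ e^{−κ|x|} with κ = mg/ℏ² = 11.08.
P(|x| < d) = ∫_{−d}^{d} κ e^{−2κ|x|} dx = 1 − e^{−2κd} = 1 − e^{−3.946} = 0.9807.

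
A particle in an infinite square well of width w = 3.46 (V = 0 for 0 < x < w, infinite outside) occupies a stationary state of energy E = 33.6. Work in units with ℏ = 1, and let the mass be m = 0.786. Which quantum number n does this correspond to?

n = 8

From E_n = n²π²ℏ²/(2mw²) invert to n = √(2mw²E)/(πℏ).
n = (3.46/π) × √(2 × 0.786 × 33.6) = 8.004 → n = 8.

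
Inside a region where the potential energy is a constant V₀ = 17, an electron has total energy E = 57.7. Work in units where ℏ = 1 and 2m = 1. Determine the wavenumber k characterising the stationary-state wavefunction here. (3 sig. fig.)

With E > V₀ the solution is oscillatory, ψ ∝ e^{±ikx} with k = √(2m(E − V₀))/ℏ.
k = √(2 × 0.5 × 40.7) = 6.380.

k = 6.38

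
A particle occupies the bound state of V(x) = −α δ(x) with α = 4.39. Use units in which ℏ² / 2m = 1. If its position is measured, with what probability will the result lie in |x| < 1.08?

P = 0.991

The normalised bound state is ψ = √κ e^{−κ|x|} with κ = mα/ℏ² = 2.195.
P(|x| < d) = ∫_{−d}^{d} κ e^{−2κ|x|} dx = 1 − e^{−2κd} = 1 − e^{−4.741} = 0.9913.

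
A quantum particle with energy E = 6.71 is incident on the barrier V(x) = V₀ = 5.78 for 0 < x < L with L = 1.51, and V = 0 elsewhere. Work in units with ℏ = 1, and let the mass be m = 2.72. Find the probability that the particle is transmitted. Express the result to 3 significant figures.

Above the barrier the interior wavenumber is k₂ = √(2m(E − V₀))/ℏ = 2.249, giving phase k₂L = 3.396.
T = [1 + V₀² sin²(k₂L) / (4E(E − V₀))]⁻¹ = 1/1.085 = 0.922.

T = 0.922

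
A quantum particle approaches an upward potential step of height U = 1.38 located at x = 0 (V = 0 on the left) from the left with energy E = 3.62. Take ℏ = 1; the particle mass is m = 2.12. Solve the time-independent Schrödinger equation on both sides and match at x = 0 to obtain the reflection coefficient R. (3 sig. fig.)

R = 0.0143

The wavenumbers are k₁ = √(2mE)/ℏ = 3.918 on the left and k₂ = √(2m(E − U))/ℏ = 3.082 on the right.
Matching ψ and ψ′ at x = 0 gives r = (k₁ − k₂)/(k₁ + k₂), so R = r² = 0.01426 and T = 1 − R = 0.9857.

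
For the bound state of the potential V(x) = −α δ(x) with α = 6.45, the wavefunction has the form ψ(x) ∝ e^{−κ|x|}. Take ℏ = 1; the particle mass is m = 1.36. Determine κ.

Integrating the TISE across x = 0 gives the cusp condition ψ'(0⁺) − ψ'(0⁻) = −(2mα/ℏ²)ψ(0).
With ψ ∝ e^{−κ|x|} this yields −2κ = −2mα/ℏ², so κ = mα/ℏ² = 8.772.

κ = 8.77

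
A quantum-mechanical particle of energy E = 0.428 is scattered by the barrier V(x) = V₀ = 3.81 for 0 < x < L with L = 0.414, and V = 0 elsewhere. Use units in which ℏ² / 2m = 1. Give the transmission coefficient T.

T = 0.363

E < V₀: inside the barrier ψ ∝ e^{±κx} with κ = √(2m(V₀ − E))/ℏ = 1.839.
κL = 0.7614, sinh(κL) = 0.8371.
Matching ψ, ψ′ at both faces gives T = [1 + V₀² sinh²(κL) / (4E(V₀ − E))]⁻¹ = 1/2.757 = 0.363.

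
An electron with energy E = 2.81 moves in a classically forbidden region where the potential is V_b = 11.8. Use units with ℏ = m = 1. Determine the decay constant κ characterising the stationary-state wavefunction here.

κ = 4.24

Since E < V_b the TISE in this region is ψ'' = κ²ψ with κ = √(2m(V_b − E))/ℏ.
κ = √(2 × 1 × 8.99) = 4.240.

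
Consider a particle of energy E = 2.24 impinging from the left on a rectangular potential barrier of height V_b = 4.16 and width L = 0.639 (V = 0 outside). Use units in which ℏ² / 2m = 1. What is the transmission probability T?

Since E < V_b the interior solution is evanescent with decay constant κ = √(2m(V_b − E))/ℏ = 1.386.
κL = 0.8854, sinh(κL) = 1.006.
The exact tunnelling result is T⁻¹ = 1 + V_b² sinh²(κL) / [4E(V_b − E)] = 2.018, so T = 0.496.

T = 0.496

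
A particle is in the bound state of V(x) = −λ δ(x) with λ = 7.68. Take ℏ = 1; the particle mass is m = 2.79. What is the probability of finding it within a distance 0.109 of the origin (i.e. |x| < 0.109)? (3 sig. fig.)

The normalised bound state is ψ = √κ e^{−κ|x|} with κ = mλ/ℏ² = 21.43.
P(|x| < d) = ∫_{−d}^{d} κ e^{−2κ|x|} dx = 1 − e^{−2κd} = 1 − e^{−4.671} = 0.9906.

P = 0.991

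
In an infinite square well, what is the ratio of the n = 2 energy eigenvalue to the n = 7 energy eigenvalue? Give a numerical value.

0.0816327

Since E_n ∝ n², the ratio is (2/7)² = 0.0816327.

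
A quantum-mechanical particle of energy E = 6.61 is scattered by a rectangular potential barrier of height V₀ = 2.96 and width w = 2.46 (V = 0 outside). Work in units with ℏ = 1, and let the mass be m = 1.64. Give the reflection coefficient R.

Above the barrier the interior wavenumber is k₂ = √(2m(E − V₀))/ℏ = 3.460, giving phase k₂w = 8.512.
Matching at both interfaces gives T⁻¹ = 1 + V₀² sin²(k₂w) / [4E(E − V₀)] = 1.057, hence T = 0.946.
R = 1 − T = 0.0538.

R = 0.0538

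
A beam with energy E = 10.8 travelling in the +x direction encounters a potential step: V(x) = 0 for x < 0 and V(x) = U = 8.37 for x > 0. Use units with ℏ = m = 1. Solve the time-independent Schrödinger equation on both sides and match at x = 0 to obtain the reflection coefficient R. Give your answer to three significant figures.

On each side the TISE gives plane waves with k = √(2m(E − V))/ℏ: k₁ = √(2·1·10.8) = 4.648, k₂ = √(2·1·2.43) = 2.205.
Continuity of ψ and ψ′ at the step yields the reflection amplitude r = (k₁ − k₂)/(k₁ + k₂) = 0.3565; thus R = |r|² = 0.1271, T = 0.8729.

R = 0.127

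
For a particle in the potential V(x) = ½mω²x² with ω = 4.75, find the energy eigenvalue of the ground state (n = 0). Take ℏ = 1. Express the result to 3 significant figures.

Using E_n = (n + ½)ℏω: E_0 = 0.5 × 4.75 = 2.375.

E = 2.38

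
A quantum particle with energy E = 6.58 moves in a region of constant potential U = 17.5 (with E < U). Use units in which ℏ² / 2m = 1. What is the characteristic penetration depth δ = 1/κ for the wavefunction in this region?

δ = 0.303

Since E < U the TISE in this region is ψ'' = κ²ψ with κ = √(2m(U − E))/ℏ.
κ = √(2 × 0.5 × 10.92) = 3.305. The penetration depth is δ = 1/κ = 0.303.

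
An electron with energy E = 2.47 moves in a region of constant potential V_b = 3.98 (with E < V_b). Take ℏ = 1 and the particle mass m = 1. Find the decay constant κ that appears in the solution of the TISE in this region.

κ = 1.74

Since E < V_b the TISE in this region is ψ'' = κ²ψ with κ = √(2m(V_b − E))/ℏ.
κ = √(2 × 1 × 1.51) = 1.738.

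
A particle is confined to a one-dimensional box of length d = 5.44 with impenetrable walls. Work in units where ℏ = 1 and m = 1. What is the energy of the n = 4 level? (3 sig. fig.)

The infinite-well eigenfunctions ψ_n = √(2/d) sin(nπx/d) vanish at both walls, giving E_n = n²π²ℏ²/(2md²).
E_4 = 4² × π² / (2 × 1 × 5.44²) = 2.668.

E = 2.67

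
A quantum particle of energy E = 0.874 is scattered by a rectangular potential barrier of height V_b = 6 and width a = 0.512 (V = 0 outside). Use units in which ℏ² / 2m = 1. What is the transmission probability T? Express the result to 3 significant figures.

T = 0.194

E < V_b: inside the barrier ψ ∝ e^{±κx} with κ = √(2m(V_b − E))/ℏ = 2.264.
κa = 1.159, sinh(κa) = 1.437.
Matching ψ, ψ′ at both faces gives T = [1 + V_b² sinh²(κa) / (4E(V_b − E))]⁻¹ = 1/5.147 = 0.194.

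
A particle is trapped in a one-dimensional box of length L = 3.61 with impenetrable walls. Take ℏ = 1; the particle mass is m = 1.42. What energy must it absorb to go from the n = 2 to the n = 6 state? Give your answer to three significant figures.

E_n = n²π²ℏ²/(2mL²), so ΔE = (6² − 2²) π²ℏ²/(2mL²).
ΔE = 32 × π² / (2 × 1.42 × 3.61²) = 8.533.

ΔE = 8.53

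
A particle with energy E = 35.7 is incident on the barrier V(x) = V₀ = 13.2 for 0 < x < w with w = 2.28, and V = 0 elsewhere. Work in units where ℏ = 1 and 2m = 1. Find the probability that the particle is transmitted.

T = 0.950

Above the barrier the interior wavenumber is k₂ = √(2m(E − V₀))/ℏ = 4.743, giving phase k₂w = 10.81.
Matching at both interfaces gives T⁻¹ = 1 + V₀² sin²(k₂w) / [4E(E − V₀)] = 1.052, hence T = 0.950.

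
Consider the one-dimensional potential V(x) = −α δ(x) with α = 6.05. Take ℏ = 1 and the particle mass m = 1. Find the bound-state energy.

E = -18.3

The bound state is ψ(x) = √κ e^{−κ|x|}. The derivative jump ψ'(0⁺) − ψ'(0⁻) = −(2mα/ℏ²)ψ(0) fixes κ = mα/ℏ² = 6.050.
Then E = −ℏ²κ²/(2m) = −mα²/(2ℏ²) = -18.30.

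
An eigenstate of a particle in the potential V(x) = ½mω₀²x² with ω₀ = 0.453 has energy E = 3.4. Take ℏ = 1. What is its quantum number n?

n = 7

Invert E_n = (n + ½)ℏω₀: n = E/ℏω₀ − ½ = 7.006, so n = 7.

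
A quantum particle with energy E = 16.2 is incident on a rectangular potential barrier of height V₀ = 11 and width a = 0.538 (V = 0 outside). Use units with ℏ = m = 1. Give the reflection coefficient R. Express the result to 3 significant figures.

E > V₀: inside the barrier k₂ = √(2m(E − V₀))/ℏ = 3.225, k₂a = 1.735.
T = [1 + V₀² sin²(k₂a) / (4E(E − V₀))]⁻¹ = 1/1.349 = 0.741.
R = 1 − T = 0.259.

R = 0.259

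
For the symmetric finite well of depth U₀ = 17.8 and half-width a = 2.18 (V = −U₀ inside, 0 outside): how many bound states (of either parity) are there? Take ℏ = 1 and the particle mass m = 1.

N = 9

Define the well-strength parameter z₀ = (a/ℏ)√(2mU₀) = 2.18 × √(2·1·17.8) = 13.01.
The even/odd transcendental equations gain one root per π/2 in z₀, giving N = 1 + ⌊2z₀/π⌋ = 1 + ⌊8.281⌋ = 9.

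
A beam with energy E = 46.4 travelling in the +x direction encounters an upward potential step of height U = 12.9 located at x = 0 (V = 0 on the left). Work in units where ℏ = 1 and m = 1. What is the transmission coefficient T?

T = 0.993

On each side the TISE gives plane waves with k = √(2m(E − V))/ℏ: k₁ = √(2·1·46.4) = 9.633, k₂ = √(2·1·33.5) = 8.185.
Continuity of ψ and ψ′ at the step yields the reflection amplitude r = (k₁ − k₂)/(k₁ + k₂) = 0.08126; thus R = |r|² = 0.006603, T = 0.9934.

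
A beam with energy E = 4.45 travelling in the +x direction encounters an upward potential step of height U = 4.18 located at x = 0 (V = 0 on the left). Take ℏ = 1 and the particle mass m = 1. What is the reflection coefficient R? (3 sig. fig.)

R = 0.366

The wavenumbers are k₁ = √(2mE)/ℏ = 2.983 on the left and k₂ = √(2m(E − U))/ℏ = 0.7348 on the right.
Continuity of ψ and ψ′ at the step yields the reflection amplitude r = (k₁ − k₂)/(k₁ + k₂) = 0.6047; thus R = |r|² = 0.3657, T = 0.6343.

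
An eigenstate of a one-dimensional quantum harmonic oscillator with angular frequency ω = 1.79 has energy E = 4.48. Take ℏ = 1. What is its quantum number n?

Invert E_n = (n + ½)ℏω: n = E/ℏω − ½ = 2.003, so n = 2.

n = 2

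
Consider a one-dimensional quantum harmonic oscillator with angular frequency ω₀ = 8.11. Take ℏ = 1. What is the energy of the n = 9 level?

E = 77.0

The oscillator eigenvalues are E_n = ℏω₀(n + ½), so E_9 = 8.11 × 9.5 = 77.05.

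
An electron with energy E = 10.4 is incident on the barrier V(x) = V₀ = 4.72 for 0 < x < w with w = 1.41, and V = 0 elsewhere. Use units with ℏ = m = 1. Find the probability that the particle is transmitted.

E > V₀: inside the barrier k₂ = √(2m(E − V₀))/ℏ = 3.370, k₂w = 4.752.
T = [1 + V₀² sin²(k₂w) / (4E(E − V₀))]⁻¹ = 1/1.094 = 0.914.

T = 0.914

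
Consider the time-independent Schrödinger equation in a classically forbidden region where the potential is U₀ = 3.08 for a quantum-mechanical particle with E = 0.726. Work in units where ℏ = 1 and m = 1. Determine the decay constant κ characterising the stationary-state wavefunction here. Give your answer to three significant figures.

Since E < U₀ the TISE in this region is ψ'' = κ²ψ with κ = √(2m(U₀ − E))/ℏ.
κ = √(2 × 1 × 2.354) = 2.170.

κ = 2.17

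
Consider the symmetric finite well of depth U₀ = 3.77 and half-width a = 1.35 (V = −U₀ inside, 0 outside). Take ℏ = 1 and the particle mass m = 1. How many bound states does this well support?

The dimensionless depth is z₀ = a√(2mU₀)/ℏ = 1.35 × √(7.540) = 3.707.
A new bound state (alternating even/odd) appears each time z₀ passes a multiple of π/2, so N = ⌊2z₀/π⌋ + 1 = ⌊2.360⌋ + 1 = 3.

N = 3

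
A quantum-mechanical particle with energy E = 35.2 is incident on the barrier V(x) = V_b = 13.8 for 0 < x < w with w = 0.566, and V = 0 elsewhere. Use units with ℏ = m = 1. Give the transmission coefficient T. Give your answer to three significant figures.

Above the barrier the interior wavenumber is k₂ = √(2m(E − V_b))/ℏ = 6.542, giving phase k₂w = 3.703.
T = [1 + V_b² sin²(k₂w) / (4E(E − V_b))]⁻¹ = 1/1.018 = 0.982.

T = 0.982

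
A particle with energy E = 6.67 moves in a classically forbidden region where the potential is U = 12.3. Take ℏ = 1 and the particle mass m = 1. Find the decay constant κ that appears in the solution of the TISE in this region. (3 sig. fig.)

Since E < U the TISE in this region is ψ'' = κ²ψ with κ = √(2m(U − E))/ℏ.
κ = √(2 × 1 × 5.63) = 3.356.

κ = 3.36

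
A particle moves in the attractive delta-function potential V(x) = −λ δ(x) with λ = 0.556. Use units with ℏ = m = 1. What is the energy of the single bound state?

E = -0.155

The bound state is ψ(x) = √κ e^{−κ|x|}. The derivative jump ψ'(0⁺) − ψ'(0⁻) = −(2mλ/ℏ²)ψ(0) fixes κ = mλ/ℏ² = 0.5560.
Then E = −ℏ²κ²/(2m) = −mλ²/(2ℏ²) = -0.1546.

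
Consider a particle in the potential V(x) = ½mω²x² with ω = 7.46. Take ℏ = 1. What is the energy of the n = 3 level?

E = 26.1

The oscillator eigenvalues are E_n = ℏω(n + ½), so E_3 = 7.46 × 3.5 = 26.11.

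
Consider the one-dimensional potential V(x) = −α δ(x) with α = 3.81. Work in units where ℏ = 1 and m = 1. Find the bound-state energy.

E = -7.26

For x ≠ 0 the bound state is ψ ∝ e^{−κ|x|}; integrating the TISE across the delta gives the cusp condition 2κ = 2mα/ℏ², so κ = 3.810.
Then E = −ℏ²κ²/(2m) = −mα²/(2ℏ²) = -7.258.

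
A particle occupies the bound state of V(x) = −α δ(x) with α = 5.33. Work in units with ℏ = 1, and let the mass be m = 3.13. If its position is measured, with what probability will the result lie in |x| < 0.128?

The normalised bound state is ψ = √κ e^{−κ|x|} with κ = mα/ℏ² = 16.68.
P(|x| < d) = ∫_{−d}^{d} κ e^{−2κ|x|} dx = 1 − e^{−2κd} = 1 − e^{−4.271} = 0.9860.

P = 0.986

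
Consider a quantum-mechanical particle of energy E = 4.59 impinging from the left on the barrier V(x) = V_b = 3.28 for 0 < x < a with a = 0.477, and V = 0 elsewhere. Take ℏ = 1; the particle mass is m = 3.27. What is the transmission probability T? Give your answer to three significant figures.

E > V_b: inside the barrier k₂ = √(2m(E − V_b))/ℏ = 2.927, k₂a = 1.396.
T = [1 + V_b² sin²(k₂a) / (4E(E − V_b))]⁻¹ = 1/1.434 = 0.697.

T = 0.697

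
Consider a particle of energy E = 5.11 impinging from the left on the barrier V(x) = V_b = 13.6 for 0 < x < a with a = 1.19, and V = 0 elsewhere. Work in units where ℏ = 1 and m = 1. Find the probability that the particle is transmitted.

T = 0.000207

E < V_b: inside the barrier ψ ∝ e^{±κx} with κ = √(2m(V_b − E))/ℏ = 4.121.
κa = 4.904, sinh(κa) = 67.38.
The exact tunnelling result is T⁻¹ = 1 + V_b² sinh²(κa) / [4E(V_b − E)] = 4841, so T = 0.000207.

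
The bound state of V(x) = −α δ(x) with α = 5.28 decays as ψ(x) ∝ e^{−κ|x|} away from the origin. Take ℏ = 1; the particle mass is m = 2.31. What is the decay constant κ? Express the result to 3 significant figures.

κ = 12.2

Integrating the TISE across x = 0 gives the cusp condition ψ'(0⁺) − ψ'(0⁻) = −(2mα/ℏ²)ψ(0).
With ψ ∝ e^{−κ|x|} this yields −2κ = −2mα/ℏ², so κ = mα/ℏ² = 12.20.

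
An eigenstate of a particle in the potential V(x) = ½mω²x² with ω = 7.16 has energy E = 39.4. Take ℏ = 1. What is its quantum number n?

E_n = ℏω(n + ½) ⇒ n = E/(ℏω) − ½ = 39.4/7.16 − 0.5 = 5.003 → n = 5.

n = 5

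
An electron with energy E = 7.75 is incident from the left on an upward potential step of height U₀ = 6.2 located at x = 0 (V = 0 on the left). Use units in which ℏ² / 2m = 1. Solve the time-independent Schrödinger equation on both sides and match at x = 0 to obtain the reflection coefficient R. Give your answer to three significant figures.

On each side the TISE gives plane waves with k = √(2m(E − V))/ℏ: k₁ = √(2·½·7.75) = 2.784, k₂ = √(2·½·1.55) = 1.245.
Continuity of ψ and ψ′ at the step yields the reflection amplitude r = (k₁ − k₂)/(k₁ + k₂) = 0.3820; thus R = |r|² = 0.1459, T = 0.8541.

R = 0.146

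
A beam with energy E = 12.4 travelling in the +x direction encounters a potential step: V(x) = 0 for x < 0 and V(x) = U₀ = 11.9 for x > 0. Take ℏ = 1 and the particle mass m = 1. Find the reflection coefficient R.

On each side the TISE gives plane waves with k = √(2m(E − V))/ℏ: k₁ = √(2·1·12.4) = 4.980, k₂ = √(2·1·0.5) = 1.000.
Continuity of ψ and ψ′ at the step yields the reflection amplitude r = (k₁ − k₂)/(k₁ + k₂) = 0.6655; thus R = |r|² = 0.4430, T = 0.5570.

R = 0.443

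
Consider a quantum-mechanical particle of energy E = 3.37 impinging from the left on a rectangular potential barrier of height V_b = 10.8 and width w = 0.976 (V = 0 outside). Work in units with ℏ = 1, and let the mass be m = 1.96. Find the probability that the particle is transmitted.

T = 0.0000914

Since E < V_b the interior solution is evanescent with decay constant κ = √(2m(V_b − E))/ℏ = 5.397.
κw = 5.267, sinh(κw) = 96.94.
The exact tunnelling result is T⁻¹ = 1 + V_b² sinh²(κw) / [4E(V_b − E)] = 10950, so T = 0.0000914.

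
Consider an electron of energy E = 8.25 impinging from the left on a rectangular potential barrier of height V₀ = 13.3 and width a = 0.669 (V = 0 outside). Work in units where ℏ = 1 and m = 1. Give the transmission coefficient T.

Since E < V₀ the interior solution is evanescent with decay constant κ = √(2m(V₀ − E))/ℏ = 3.178.
κa = 2.126, sinh(κa) = 4.131.
Matching ψ, ψ′ at both faces gives T = [1 + V₀² sinh²(κa) / (4E(V₀ − E))]⁻¹ = 1/19.12 = 0.0523.

T = 0.0523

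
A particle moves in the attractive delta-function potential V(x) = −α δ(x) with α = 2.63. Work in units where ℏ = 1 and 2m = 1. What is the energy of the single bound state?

The bound state is ψ(x) = √κ e^{−κ|x|}. The derivative jump ψ'(0⁺) − ψ'(0⁻) = −(2mα/ℏ²)ψ(0) fixes κ = mα/ℏ² = 1.315.
Then E = −ℏ²κ²/(2m) = −mα²/(2ℏ²) = -1.729.

E = -1.73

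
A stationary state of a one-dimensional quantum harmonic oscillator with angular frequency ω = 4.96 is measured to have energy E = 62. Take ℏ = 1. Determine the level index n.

n = 12

E_n = ℏω(n + ½) ⇒ n = E/(ℏω) − ½ = 62/4.96 − 0.5 = 12.000 → n = 12.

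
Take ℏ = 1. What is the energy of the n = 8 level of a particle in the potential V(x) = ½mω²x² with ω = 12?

E = 102

The oscillator eigenvalues are E_n = ℏω(n + ½), so E_8 = 12 × 8.5 = 102.0.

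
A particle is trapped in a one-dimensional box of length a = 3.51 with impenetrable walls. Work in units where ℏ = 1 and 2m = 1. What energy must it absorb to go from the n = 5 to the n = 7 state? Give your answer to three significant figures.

E_n = n²π²ℏ²/(2ma²), so ΔE = (7² − 5²) π²ℏ²/(2ma²).
ΔE = 24 × π² / (2 × 0.5 × 3.51²) = 19.23.

ΔE = 19.2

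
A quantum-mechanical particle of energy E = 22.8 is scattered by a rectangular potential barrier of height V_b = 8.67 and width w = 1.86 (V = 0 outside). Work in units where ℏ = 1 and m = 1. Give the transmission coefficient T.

E > V_b: inside the barrier k₂ = √(2m(E − V_b))/ℏ = 5.316, k₂w = 9.888.
Matching at both interfaces gives T⁻¹ = 1 + V_b² sin²(k₂w) / [4E(E − V_b)] = 1.012, hence T = 0.988.

T = 0.988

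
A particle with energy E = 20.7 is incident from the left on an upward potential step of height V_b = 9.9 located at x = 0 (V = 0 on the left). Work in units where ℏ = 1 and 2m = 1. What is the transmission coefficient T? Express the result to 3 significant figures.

T = 0.974

The wavenumbers are k₁ = √(2mE)/ℏ = 4.550 on the left and k₂ = √(2m(E − V_b))/ℏ = 3.286 on the right.
Continuity of ψ and ψ′ at the step yields the reflection amplitude r = (k₁ − k₂)/(k₁ + k₂) = 0.1612; thus R = |r|² = 0.02599, T = 0.9740.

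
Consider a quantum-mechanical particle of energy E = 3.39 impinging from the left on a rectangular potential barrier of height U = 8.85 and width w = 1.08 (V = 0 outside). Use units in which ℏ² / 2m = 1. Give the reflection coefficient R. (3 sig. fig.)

R = 0.976

E < U: inside the barrier ψ ∝ e^{±κx} with κ = √(2m(U − E))/ℏ = 2.337.
κw = 2.524, sinh(κw) = 6.197.
The exact tunnelling result is T⁻¹ = 1 + U² sinh²(κw) / [4E(U − E)] = 41.62, so T = 0.0240.
R = 1 − T = 0.976.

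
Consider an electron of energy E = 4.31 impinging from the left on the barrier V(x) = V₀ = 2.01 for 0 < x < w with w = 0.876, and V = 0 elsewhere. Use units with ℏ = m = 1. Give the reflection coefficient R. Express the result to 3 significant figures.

R = 0.0847

Above the barrier the interior wavenumber is k₂ = √(2m(E − V₀))/ℏ = 2.145, giving phase k₂w = 1.879.
T = [1 + V₀² sin²(k₂w) / (4E(E − V₀))]⁻¹ = 1/1.093 = 0.915.
R = 1 − T = 0.0847.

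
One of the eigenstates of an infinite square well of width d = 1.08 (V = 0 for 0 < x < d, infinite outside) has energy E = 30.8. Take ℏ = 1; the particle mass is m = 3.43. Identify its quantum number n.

For an infinite well E_n = n²π²ℏ²/(2md²), so n = (d/πℏ)√(2mE).
n = (1.08/π) × √(2 × 3.43 × 30.8) = 4.997 → n = 5.

n = 5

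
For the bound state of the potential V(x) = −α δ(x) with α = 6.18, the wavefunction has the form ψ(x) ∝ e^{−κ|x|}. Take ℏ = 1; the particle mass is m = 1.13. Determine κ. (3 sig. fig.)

κ = 6.98

Integrate −(ℏ²/2m)ψ'' − αδ(x)ψ = Eψ from −ε to +ε: the ψ'' term gives ψ'(0⁺) − ψ'(0⁻) and the δ term gives −(2mα/ℏ²)ψ(0).
With ψ ∝ e^{−κ|x|} this yields −2κ = −2mα/ℏ², so κ = mα/ℏ² = 6.983.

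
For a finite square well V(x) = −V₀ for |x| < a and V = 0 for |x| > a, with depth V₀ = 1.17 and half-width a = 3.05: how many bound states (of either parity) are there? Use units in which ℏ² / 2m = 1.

The dimensionless depth is z₀ = a√(2mV₀)/ℏ = 3.05 × √(1.170) = 3.299.
A new bound state (alternating even/odd) appears each time z₀ passes a multiple of π/2, so N = ⌊2z₀/π⌋ + 1 = ⌊2.100⌋ + 1 = 3.

N = 3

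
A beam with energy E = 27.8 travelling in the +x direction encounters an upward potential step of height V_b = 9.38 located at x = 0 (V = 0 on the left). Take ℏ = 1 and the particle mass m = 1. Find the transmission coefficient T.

T = 0.989

On each side the TISE gives plane waves with k = √(2m(E − V))/ℏ: k₁ = √(2·1·27.8) = 7.457, k₂ = √(2·1·18.42) = 6.070.
Continuity of ψ and ψ′ at the step yields the reflection amplitude r = (k₁ − k₂)/(k₁ + k₂) = 0.1025; thus R = |r|² = 0.01051, T = 0.9895.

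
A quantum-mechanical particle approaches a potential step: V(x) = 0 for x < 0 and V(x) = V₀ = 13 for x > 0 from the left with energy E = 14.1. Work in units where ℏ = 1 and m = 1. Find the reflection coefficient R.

On each side the TISE gives plane waves with k = √(2m(E − V))/ℏ: k₁ = √(2·1·14.1) = 5.310, k₂ = √(2·1·1.1) = 1.483.
Matching ψ and ψ′ at x = 0 gives r = (k₁ − k₂)/(k₁ + k₂), so R = r² = 0.3174 and T = 1 − R = 0.6826.

R = 0.317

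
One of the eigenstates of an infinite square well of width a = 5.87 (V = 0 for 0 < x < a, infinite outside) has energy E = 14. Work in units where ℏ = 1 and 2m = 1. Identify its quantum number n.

For an infinite well E_n = n²π²ℏ²/(2ma²), so n = (a/πℏ)√(2mE).
n = (5.87/π) × √(2 × 0.5 × 14) = 6.991 → n = 7.

n = 7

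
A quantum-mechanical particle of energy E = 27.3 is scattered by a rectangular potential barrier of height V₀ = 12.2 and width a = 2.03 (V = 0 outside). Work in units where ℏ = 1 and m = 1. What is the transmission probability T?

T = 0.919

E > V₀: inside the barrier k₂ = √(2m(E − V₀))/ℏ = 5.495, k₂a = 11.16.
Matching at both interfaces gives T⁻¹ = 1 + V₀² sin²(k₂a) / [4E(E − V₀)] = 1.088, hence T = 0.919.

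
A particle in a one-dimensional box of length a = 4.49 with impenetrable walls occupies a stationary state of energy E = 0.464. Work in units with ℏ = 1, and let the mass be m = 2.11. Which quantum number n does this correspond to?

From E_n = n²π²ℏ²/(2ma²) invert to n = √(2ma²E)/(πℏ).
n = (4.49/π) × √(2 × 2.11 × 0.464) = 2.000 → n = 2.

n = 2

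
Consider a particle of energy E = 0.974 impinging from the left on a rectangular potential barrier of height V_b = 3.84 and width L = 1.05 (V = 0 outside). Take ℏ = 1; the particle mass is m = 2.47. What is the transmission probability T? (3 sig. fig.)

Since E < V_b the interior solution is evanescent with decay constant κ = √(2m(V_b − E))/ℏ = 3.763.
κL = 3.951, sinh(κL) = 25.98.
The exact tunnelling result is T⁻¹ = 1 + V_b² sinh²(κL) / [4E(V_b − E)] = 892.4, so T = 0.00112.

T = 0.00112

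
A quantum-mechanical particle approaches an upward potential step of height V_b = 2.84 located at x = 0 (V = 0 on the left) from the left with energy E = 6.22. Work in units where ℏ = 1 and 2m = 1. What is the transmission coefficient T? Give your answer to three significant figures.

On each side the TISE gives plane waves with k = √(2m(E − V))/ℏ: k₁ = √(2·½·6.22) = 2.494, k₂ = √(2·½·3.38) = 1.838.
Continuity of ψ and ψ′ at the step yields the reflection amplitude r = (k₁ − k₂)/(k₁ + k₂) = 0.1513; thus R = |r|² = 0.02289, T = 0.9771.

T = 0.977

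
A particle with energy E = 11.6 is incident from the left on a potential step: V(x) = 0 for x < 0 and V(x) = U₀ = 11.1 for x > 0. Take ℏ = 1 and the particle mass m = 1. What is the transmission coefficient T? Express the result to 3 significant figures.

The wavenumbers are k₁ = √(2mE)/ℏ = 4.817 on the left and k₂ = √(2m(E − U₀))/ℏ = 1.000 on the right.
Matching ψ and ψ′ at x = 0 gives r = (k₁ − k₂)/(k₁ + k₂), so R = r² = 0.4305 and T = 1 − R = 0.5695.

T = 0.569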